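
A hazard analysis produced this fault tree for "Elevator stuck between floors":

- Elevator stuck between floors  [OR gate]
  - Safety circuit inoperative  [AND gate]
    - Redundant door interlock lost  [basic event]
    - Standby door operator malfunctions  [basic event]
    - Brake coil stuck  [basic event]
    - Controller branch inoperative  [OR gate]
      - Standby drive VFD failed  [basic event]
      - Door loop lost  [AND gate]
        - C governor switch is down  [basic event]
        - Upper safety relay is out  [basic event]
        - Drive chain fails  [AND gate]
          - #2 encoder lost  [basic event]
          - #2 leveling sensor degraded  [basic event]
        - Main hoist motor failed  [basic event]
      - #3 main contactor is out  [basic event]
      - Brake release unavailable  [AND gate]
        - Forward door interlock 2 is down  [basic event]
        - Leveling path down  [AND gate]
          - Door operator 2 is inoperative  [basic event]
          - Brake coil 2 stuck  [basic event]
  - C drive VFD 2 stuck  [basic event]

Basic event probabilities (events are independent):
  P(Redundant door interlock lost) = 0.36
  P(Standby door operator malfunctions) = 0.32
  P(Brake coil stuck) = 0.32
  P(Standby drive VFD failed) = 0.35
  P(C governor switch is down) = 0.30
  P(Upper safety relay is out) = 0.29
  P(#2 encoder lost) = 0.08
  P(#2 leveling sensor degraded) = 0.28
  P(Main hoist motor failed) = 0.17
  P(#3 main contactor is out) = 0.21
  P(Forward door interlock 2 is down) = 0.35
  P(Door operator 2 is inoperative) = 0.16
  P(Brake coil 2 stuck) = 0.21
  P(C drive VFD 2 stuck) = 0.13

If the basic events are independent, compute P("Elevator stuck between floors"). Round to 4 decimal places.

0.1458

P(Drive chain fails) [AND] = 0.08 × 0.28 = 0.022400
P(Door loop lost) [AND] = 0.30 × 0.29 × 0.022400 × 0.17 = 0.000331
P(Leveling path down) [AND] = 0.16 × 0.21 = 0.033600
P(Brake release unavailable) [AND] = 0.35 × 0.033600 = 0.011760
P(Controller branch inoperative) [OR] = 1 − (1−0.35) × (1−0.000331) × (1−0.21) × (1−0.011760) = 0.492707
P(Safety circuit inoperative) [AND] = 0.36 × 0.32 × 0.32 × 0.492707 = 0.018163
P(Elevator stuck between floors) [OR] = 1 − (1−0.018163) × (1−0.13) = 0.145802
Rounded to 4 decimal places: P(Elevator stuck between floors) ≈ 0.1458.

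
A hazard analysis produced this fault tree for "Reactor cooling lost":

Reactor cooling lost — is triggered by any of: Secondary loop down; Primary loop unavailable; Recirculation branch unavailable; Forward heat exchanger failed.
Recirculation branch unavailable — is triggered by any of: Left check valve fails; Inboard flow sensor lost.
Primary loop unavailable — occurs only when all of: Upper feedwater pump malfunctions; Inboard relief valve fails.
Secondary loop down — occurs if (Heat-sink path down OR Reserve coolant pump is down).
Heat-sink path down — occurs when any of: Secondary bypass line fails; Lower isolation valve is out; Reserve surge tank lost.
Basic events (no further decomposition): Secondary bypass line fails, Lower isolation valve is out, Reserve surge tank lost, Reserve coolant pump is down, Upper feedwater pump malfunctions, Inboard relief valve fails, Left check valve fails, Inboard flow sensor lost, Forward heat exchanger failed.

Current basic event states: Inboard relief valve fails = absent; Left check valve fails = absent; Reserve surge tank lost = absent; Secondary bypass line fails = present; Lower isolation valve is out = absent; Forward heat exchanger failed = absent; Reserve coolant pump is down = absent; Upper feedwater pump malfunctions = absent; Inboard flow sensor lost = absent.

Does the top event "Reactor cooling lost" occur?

Heat-sink path down [OR]: Secondary bypass line fails=occurs, Lower isolation valve is out=not, Reserve surge tank lost=not → at least one input occurs → occurs.
Secondary loop down [OR]: Heat-sink path down=occurs, Reserve coolant pump is down=not → at least one input occurs → occurs.
Primary loop unavailable [AND]: Upper feedwater pump malfunctions=not, Inboard relief valve fails=not → not all inputs occur → does not occur.
Recirculation branch unavailable [OR]: Left check valve fails=not, Inboard flow sensor lost=not → no input occurs → does not occur.
Reactor cooling lost [OR]: Secondary loop down=occurs, Primary loop unavailable=not, Recirculation branch unavailable=not, Forward heat exchanger failed=not → at least one input occurs → occurs.

Yes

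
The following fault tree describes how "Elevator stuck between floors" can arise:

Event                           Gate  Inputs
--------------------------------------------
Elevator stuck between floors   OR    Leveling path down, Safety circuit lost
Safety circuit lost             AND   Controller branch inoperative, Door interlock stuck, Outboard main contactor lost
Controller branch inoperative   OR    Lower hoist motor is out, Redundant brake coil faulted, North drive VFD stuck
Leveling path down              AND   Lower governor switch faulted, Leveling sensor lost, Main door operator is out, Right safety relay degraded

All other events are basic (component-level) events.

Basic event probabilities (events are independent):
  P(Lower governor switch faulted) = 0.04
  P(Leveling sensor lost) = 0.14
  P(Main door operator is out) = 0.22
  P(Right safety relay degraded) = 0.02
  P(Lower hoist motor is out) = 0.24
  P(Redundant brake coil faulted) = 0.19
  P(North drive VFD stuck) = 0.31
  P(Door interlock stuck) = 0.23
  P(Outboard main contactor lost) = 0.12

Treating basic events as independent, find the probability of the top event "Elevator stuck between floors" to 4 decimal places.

0.0159

P(Leveling path down) [AND] = 0.04 × 0.14 × 0.22 × 0.02 = 0.000025
P(Controller branch inoperative) [OR] = 1 − (1−0.24) × (1−0.19) × (1−0.31) = 0.575236
P(Safety circuit lost) [AND] = 0.575236 × 0.23 × 0.12 = 0.015877
P(Elevator stuck between floors) [OR] = 1 − (1−0.000025) × (1−0.015877) = 0.015902
Rounded to 4 decimal places: P(Elevator stuck between floors) ≈ 0.0159.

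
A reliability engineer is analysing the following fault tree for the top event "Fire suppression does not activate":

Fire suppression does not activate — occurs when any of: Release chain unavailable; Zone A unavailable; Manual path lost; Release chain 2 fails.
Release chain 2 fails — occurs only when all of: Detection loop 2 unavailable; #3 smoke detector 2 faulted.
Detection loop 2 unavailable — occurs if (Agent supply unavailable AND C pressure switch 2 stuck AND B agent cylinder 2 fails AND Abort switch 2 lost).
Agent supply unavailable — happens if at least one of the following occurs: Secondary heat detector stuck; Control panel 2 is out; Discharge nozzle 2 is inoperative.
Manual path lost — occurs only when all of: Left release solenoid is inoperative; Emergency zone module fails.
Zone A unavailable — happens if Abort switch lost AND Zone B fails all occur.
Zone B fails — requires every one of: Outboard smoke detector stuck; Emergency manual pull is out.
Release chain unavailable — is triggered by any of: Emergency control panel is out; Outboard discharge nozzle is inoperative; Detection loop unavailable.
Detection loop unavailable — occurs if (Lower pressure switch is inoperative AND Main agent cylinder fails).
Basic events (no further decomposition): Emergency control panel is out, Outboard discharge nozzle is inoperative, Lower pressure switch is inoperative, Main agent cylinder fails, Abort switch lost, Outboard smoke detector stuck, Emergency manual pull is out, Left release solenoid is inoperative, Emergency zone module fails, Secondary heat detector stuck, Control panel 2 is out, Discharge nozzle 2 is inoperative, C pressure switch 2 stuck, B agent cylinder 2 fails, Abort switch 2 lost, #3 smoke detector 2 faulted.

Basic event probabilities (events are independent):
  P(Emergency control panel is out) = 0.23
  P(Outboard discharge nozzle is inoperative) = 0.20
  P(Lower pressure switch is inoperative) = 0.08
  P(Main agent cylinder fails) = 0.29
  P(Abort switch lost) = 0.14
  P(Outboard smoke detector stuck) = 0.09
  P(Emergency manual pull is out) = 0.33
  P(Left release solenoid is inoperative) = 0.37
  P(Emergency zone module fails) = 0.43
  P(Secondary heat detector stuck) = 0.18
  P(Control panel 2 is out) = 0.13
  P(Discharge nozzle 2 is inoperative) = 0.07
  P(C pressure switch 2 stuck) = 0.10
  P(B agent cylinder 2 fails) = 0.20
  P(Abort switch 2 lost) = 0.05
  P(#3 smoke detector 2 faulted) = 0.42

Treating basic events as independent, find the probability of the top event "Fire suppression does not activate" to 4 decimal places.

0.4962

P(Detection loop unavailable) [AND] = 0.08 × 0.29 = 0.023200
P(Release chain unavailable) [OR] = 1 − (1−0.23) × (1−0.20) × (1−0.023200) = 0.398291
P(Zone B fails) [AND] = 0.09 × 0.33 = 0.029700
P(Zone A unavailable) [AND] = 0.14 × 0.029700 = 0.004158
P(Manual path lost) [AND] = 0.37 × 0.43 = 0.159100
P(Agent supply unavailable) [OR] = 1 − (1−0.18) × (1−0.13) × (1−0.07) = 0.336538
P(Detection loop 2 unavailable) [AND] = 0.336538 × 0.10 × 0.20 × 0.05 = 0.000337
P(Release chain 2 fails) [AND] = 0.000337 × 0.42 = 0.000142
P(Fire suppression does not activate) [OR] = 1 − (1−0.398291) × (1−0.004158) × (1−0.159100) × (1−0.000142) = 0.496198
Rounded to 4 decimal places: P(Fire suppression does not activate) ≈ 0.4962.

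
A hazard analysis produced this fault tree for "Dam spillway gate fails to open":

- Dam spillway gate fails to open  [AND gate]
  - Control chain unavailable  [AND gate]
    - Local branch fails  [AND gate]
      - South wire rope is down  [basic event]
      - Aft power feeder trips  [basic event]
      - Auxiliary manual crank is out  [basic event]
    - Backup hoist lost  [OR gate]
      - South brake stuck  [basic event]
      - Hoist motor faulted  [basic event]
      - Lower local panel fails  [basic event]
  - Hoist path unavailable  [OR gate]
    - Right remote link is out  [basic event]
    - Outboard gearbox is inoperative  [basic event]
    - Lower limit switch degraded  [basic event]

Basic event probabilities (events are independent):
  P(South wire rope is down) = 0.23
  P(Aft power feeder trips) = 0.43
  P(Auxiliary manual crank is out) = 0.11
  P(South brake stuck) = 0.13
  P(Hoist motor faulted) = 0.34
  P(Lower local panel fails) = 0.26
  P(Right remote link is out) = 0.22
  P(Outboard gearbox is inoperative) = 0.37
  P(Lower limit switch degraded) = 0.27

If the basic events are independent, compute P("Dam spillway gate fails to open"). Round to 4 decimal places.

0.0040

P(Local branch fails) [AND] = 0.23 × 0.43 × 0.11 = 0.010879
P(Backup hoist lost) [OR] = 1 − (1−0.13) × (1−0.34) × (1−0.26) = 0.575092
P(Control chain unavailable) [AND] = 0.010879 × 0.575092 = 0.006256
P(Hoist path unavailable) [OR] = 1 − (1−0.22) × (1−0.37) × (1−0.27) = 0.641278
P(Dam spillway gate fails to open) [AND] = 0.006256 × 0.641278 = 0.004012
Rounded to 4 decimal places: P(Dam spillway gate fails to open) ≈ 0.0040.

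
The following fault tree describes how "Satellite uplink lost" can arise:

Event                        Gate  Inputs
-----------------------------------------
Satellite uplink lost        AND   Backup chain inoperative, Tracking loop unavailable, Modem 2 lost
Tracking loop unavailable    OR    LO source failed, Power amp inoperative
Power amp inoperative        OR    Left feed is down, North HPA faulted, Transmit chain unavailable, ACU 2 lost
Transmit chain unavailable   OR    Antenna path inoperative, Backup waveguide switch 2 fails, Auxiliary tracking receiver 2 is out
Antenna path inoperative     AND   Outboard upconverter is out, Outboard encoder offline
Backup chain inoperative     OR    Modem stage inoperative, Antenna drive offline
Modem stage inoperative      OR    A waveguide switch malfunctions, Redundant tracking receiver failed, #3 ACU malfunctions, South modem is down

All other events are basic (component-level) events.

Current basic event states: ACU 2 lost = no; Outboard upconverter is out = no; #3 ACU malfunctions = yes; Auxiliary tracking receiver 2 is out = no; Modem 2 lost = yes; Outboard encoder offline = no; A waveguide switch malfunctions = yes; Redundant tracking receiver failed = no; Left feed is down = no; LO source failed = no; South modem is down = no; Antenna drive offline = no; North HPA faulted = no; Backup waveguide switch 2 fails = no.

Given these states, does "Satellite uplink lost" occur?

Modem stage inoperative [OR]: A waveguide switch malfunctions=occurs, Redundant tracking receiver failed=not, #3 ACU malfunctions=occurs, South modem is down=not → at least one input occurs → occurs.
Backup chain inoperative [OR]: Modem stage inoperative=occurs, Antenna drive offline=not → at least one input occurs → occurs.
Antenna path inoperative [AND]: Outboard upconverter is out=not, Outboard encoder offline=not → not all inputs occur → does not occur.
Transmit chain unavailable [OR]: Antenna path inoperative=not, Backup waveguide switch 2 fails=not, Auxiliary tracking receiver 2 is out=not → no input occurs → does not occur.
Power amp inoperative [OR]: Left feed is down=not, North HPA faulted=not, Transmit chain unavailable=not, ACU 2 lost=not → no input occurs → does not occur.
Tracking loop unavailable [OR]: LO source failed=not, Power amp inoperative=not → no input occurs → does not occur.
Satellite uplink lost [AND]: Backup chain inoperative=occurs, Tracking loop unavailable=not, Modem 2 lost=occurs → not all inputs occur → does not occur.

No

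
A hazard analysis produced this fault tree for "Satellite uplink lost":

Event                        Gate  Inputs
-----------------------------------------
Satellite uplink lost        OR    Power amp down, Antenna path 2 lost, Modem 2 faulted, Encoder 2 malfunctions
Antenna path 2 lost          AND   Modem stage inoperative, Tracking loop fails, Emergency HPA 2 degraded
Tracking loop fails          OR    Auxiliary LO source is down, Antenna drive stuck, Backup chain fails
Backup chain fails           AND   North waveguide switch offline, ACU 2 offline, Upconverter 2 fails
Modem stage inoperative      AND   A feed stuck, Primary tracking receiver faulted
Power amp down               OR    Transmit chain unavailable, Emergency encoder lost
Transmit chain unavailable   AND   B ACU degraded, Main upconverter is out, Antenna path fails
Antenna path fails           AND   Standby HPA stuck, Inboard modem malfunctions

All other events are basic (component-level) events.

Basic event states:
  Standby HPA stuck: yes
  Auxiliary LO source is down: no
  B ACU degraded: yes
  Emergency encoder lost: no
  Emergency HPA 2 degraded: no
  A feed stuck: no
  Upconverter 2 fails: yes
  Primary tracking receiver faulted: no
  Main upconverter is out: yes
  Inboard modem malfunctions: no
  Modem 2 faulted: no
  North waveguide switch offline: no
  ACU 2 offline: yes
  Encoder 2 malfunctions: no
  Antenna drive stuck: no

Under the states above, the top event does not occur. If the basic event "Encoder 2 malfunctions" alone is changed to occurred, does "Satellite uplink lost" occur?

Yes

Counterfactual: set "Encoder 2 malfunctions" to occurred.
Antenna path fails [AND]: Standby HPA stuck=occurs, Inboard modem malfunctions=not → not all inputs occur → does not occur.
Transmit chain unavailable [AND]: B ACU degraded=occurs, Main upconverter is out=occurs, Antenna path fails=not → not all inputs occur → does not occur.
Power amp down [OR]: Transmit chain unavailable=not, Emergency encoder lost=not → no input occurs → does not occur.
Modem stage inoperative [AND]: A feed stuck=not, Primary tracking receiver faulted=not → not all inputs occur → does not occur.
Backup chain fails [AND]: North waveguide switch offline=not, ACU 2 offline=occurs, Upconverter 2 fails=occurs → not all inputs occur → does not occur.
Tracking loop fails [OR]: Auxiliary LO source is down=not, Antenna drive stuck=not, Backup chain fails=not → no input occurs → does not occur.
Antenna path 2 lost [AND]: Modem stage inoperative=not, Tracking loop fails=not, Emergency HPA 2 degraded=not → not all inputs occur → does not occur.
Satellite uplink lost [OR]: Power amp down=not, Antenna path 2 lost=not, Modem 2 faulted=not, Encoder 2 malfunctions=occurs → at least one input occurs → occurs.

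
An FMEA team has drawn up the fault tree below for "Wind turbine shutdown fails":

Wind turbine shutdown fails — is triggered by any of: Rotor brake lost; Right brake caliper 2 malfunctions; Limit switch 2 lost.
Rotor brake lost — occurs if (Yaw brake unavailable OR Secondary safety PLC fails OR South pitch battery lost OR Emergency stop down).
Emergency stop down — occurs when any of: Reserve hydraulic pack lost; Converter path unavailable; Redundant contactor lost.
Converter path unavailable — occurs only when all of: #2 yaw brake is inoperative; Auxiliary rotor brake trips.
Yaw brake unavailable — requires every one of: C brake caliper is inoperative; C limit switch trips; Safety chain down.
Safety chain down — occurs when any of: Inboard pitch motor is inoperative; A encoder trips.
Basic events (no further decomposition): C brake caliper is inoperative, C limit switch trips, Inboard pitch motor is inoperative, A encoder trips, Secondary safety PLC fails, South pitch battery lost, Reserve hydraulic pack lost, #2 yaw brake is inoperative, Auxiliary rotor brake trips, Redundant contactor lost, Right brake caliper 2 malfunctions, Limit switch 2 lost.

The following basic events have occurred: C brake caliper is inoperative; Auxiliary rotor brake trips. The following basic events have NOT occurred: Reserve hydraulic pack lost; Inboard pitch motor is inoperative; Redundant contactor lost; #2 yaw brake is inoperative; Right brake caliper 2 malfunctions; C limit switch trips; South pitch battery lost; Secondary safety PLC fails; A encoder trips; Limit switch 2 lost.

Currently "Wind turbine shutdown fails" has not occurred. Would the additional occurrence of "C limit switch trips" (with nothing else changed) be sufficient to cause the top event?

No

Counterfactual: set "C limit switch trips" to occurred.
Safety chain down [OR]: Inboard pitch motor is inoperative=not, A encoder trips=not → no input occurs → does not occur.
Yaw brake unavailable [AND]: C brake caliper is inoperative=occurs, C limit switch trips=occurs, Safety chain down=not → not all inputs occur → does not occur.
Converter path unavailable [AND]: #2 yaw brake is inoperative=not, Auxiliary rotor brake trips=occurs → not all inputs occur → does not occur.
Emergency stop down [OR]: Reserve hydraulic pack lost=not, Converter path unavailable=not, Redundant contactor lost=not → no input occurs → does not occur.
Rotor brake lost [OR]: Yaw brake unavailable=not, Secondary safety PLC fails=not, South pitch battery lost=not, Emergency stop down=not → no input occurs → does not occur.
Wind turbine shutdown fails [OR]: Rotor brake lost=not, Right brake caliper 2 malfunctions=not, Limit switch 2 lost=not → no input occurs → does not occur.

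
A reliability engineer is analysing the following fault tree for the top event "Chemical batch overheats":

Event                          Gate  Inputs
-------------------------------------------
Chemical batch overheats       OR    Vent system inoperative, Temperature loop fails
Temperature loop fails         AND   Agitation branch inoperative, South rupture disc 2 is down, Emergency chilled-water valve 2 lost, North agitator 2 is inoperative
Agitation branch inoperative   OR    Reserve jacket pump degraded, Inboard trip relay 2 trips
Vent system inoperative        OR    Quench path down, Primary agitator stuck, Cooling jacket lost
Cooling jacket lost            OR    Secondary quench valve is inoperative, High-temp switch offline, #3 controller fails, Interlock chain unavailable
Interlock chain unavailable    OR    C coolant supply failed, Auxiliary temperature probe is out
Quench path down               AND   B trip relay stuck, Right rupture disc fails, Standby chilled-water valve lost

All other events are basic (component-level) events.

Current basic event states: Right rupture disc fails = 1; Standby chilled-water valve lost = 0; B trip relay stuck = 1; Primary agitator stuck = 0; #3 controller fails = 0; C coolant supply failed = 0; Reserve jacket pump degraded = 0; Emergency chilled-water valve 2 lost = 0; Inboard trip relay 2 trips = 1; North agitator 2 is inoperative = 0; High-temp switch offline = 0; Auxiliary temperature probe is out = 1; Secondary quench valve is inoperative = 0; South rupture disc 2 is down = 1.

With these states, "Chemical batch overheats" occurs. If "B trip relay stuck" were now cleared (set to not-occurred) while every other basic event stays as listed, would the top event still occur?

Yes

Counterfactual: set "B trip relay stuck" to not occurred.
Quench path down [AND]: B trip relay stuck=not, Right rupture disc fails=occurs, Standby chilled-water valve lost=not → not all inputs occur → does not occur.
Interlock chain unavailable [OR]: C coolant supply failed=not, Auxiliary temperature probe is out=occurs → at least one input occurs → occurs.
Cooling jacket lost [OR]: Secondary quench valve is inoperative=not, High-temp switch offline=not, #3 controller fails=not, Interlock chain unavailable=occurs → at least one input occurs → occurs.
Vent system inoperative [OR]: Quench path down=not, Primary agitator stuck=not, Cooling jacket lost=occurs → at least one input occurs → occurs.
Agitation branch inoperative [OR]: Reserve jacket pump degraded=not, Inboard trip relay 2 trips=occurs → at least one input occurs → occurs.
Temperature loop fails [AND]: Agitation branch inoperative=occurs, South rupture disc 2 is down=occurs, Emergency chilled-water valve 2 lost=not, North agitator 2 is inoperative=not → not all inputs occur → does not occur.
Chemical batch overheats [OR]: Vent system inoperative=occurs, Temperature loop fails=not → at least one input occurs → occurs.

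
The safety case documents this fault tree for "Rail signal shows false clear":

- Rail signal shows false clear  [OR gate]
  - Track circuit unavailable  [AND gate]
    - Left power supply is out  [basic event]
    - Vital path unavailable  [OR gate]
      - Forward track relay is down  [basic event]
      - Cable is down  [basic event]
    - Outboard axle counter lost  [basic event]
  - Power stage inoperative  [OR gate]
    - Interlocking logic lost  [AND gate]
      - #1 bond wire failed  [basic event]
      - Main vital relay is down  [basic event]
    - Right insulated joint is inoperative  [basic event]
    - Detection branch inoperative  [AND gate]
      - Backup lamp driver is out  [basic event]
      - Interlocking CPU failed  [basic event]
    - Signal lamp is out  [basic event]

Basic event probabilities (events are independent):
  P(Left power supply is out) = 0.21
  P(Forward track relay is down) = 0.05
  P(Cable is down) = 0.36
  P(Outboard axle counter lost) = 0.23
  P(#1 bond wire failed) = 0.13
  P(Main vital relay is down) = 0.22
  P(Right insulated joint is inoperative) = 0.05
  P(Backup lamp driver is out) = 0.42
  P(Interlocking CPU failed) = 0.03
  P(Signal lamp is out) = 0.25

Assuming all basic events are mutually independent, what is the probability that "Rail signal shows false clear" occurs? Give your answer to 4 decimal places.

P(Vital path unavailable) [OR] = 1 − (1−0.05) × (1−0.36) = 0.392000
P(Track circuit unavailable) [AND] = 0.21 × 0.392000 × 0.23 = 0.018934
P(Interlocking logic lost) [AND] = 0.13 × 0.22 = 0.028600
P(Detection branch inoperative) [AND] = 0.42 × 0.03 = 0.012600
P(Power stage inoperative) [OR] = 1 − (1−0.028600) × (1−0.05) × (1−0.012600) × (1−0.25) = 0.316598
P(Rail signal shows false clear) [OR] = 1 − (1−0.018934) × (1−0.316598) = 0.329538
Rounded to 4 decimal places: P(Rail signal shows false clear) ≈ 0.3295.

0.3295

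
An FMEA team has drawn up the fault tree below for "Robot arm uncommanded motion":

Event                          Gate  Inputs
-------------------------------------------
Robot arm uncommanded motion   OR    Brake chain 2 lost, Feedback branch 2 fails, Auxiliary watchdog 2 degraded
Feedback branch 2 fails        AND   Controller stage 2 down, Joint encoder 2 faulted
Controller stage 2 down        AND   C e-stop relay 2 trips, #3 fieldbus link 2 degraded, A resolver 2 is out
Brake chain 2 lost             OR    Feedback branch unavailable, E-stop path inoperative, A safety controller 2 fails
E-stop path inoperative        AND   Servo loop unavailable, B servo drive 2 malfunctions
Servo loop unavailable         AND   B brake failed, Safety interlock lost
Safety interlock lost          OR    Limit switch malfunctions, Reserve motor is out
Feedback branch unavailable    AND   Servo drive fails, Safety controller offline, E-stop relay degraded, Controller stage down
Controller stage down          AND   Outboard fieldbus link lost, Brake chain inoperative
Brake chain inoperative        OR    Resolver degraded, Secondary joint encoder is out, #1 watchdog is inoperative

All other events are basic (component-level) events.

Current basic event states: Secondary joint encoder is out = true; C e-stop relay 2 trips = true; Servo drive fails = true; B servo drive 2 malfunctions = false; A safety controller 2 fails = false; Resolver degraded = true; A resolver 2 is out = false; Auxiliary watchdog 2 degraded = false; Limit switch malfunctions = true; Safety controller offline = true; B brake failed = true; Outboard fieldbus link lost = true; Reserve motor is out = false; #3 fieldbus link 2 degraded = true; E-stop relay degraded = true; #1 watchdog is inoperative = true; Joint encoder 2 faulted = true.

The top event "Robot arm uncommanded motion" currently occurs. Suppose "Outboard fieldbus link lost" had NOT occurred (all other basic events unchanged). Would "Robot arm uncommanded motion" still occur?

No

Counterfactual: set "Outboard fieldbus link lost" to not occurred.
Brake chain inoperative [OR]: Resolver degraded=occurs, Secondary joint encoder is out=occurs, #1 watchdog is inoperative=occurs → at least one input occurs → occurs.
Controller stage down [AND]: Outboard fieldbus link lost=not, Brake chain inoperative=occurs → not all inputs occur → does not occur.
Feedback branch unavailable [AND]: Servo drive fails=occurs, Safety controller offline=occurs, E-stop relay degraded=occurs, Controller stage down=not → not all inputs occur → does not occur.
Safety interlock lost [OR]: Limit switch malfunctions=occurs, Reserve motor is out=not → at least one input occurs → occurs.
Servo loop unavailable [AND]: B brake failed=occurs, Safety interlock lost=occurs → all inputs occur → occurs.
E-stop path inoperative [AND]: Servo loop unavailable=occurs, B servo drive 2 malfunctions=not → not all inputs occur → does not occur.
Brake chain 2 lost [OR]: Feedback branch unavailable=not, E-stop path inoperative=not, A safety controller 2 fails=not → no input occurs → does not occur.
Controller stage 2 down [AND]: C e-stop relay 2 trips=occurs, #3 fieldbus link 2 degraded=occurs, A resolver 2 is out=not → not all inputs occur → does not occur.
Feedback branch 2 fails [AND]: Controller stage 2 down=not, Joint encoder 2 faulted=occurs → not all inputs occur → does not occur.
Robot arm uncommanded motion [OR]: Brake chain 2 lost=not, Feedback branch 2 fails=not, Auxiliary watchdog 2 degraded=not → no input occurs → does not occur.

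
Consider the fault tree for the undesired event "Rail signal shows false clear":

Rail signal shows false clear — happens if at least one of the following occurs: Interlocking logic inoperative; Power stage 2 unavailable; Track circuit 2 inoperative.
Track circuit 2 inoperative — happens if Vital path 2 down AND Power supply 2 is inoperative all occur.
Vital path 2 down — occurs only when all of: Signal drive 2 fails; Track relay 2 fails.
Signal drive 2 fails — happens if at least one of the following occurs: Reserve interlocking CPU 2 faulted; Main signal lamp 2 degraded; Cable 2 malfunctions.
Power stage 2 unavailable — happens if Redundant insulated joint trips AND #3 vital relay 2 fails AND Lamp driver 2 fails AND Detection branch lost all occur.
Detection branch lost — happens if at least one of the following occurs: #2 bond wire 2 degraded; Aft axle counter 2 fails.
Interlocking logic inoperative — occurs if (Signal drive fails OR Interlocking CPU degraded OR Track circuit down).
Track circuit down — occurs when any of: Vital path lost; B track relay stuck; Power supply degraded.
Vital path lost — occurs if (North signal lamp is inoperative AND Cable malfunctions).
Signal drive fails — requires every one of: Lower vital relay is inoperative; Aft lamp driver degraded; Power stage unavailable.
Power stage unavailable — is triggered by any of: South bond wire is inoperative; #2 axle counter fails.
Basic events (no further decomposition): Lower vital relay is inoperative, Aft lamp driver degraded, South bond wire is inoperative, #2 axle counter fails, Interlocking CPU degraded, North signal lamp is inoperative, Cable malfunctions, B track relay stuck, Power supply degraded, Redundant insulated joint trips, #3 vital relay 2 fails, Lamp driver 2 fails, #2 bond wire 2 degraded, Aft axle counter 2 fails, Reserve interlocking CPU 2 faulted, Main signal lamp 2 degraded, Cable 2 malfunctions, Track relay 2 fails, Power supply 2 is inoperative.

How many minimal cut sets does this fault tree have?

Power stage unavailable [OR]: union of children's cut sets → 2 cut set(s).
Signal drive fails [AND]: one cut set from each child combined → 1 × 1 × 2 = 2 cut set(s).
Vital path lost [AND]: one cut set from each child combined → 1 × 1 = 1 cut set(s).
Track circuit down [OR]: union of children's cut sets → 3 cut set(s).
Interlocking logic inoperative [OR]: union of children's cut sets → 6 cut set(s).
Detection branch lost [OR]: union of children's cut sets → 2 cut set(s).
Power stage 2 unavailable [AND]: one cut set from each child combined → 1 × 1 × 1 × 2 = 2 cut set(s).
Signal drive 2 fails [OR]: union of children's cut sets → 3 cut set(s).
Vital path 2 down [AND]: one cut set from each child combined → 3 × 1 = 3 cut set(s).
Track circuit 2 inoperative [AND]: one cut set from each child combined → 3 × 1 = 3 cut set(s).
Rail signal shows false clear [OR]: union of children's cut sets → 11 cut set(s).

11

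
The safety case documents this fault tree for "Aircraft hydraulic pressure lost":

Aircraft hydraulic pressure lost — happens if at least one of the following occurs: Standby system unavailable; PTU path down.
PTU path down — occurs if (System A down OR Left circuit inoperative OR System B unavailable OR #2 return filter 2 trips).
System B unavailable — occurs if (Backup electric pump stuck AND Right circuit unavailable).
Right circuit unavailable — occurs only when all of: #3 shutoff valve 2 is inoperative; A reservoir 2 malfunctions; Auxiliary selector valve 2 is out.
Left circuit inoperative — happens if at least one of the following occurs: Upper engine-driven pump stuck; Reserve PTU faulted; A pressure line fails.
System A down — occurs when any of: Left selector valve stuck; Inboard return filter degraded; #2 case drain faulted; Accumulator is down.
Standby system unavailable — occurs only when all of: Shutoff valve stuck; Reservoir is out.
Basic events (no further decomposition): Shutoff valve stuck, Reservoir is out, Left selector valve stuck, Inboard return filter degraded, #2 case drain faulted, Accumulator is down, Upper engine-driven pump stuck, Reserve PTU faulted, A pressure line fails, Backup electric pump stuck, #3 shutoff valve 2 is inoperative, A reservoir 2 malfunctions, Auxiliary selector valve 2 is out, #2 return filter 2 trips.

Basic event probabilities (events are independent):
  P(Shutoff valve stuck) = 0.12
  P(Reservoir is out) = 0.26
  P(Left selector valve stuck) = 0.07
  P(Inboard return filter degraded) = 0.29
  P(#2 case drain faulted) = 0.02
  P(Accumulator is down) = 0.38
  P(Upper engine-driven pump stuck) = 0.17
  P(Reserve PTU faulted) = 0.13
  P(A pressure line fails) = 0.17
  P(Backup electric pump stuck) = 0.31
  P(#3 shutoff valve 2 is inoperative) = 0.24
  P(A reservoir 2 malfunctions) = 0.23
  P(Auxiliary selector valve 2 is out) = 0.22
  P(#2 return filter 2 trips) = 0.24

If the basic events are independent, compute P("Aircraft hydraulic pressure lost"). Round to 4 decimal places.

0.8236

P(Standby system unavailable) [AND] = 0.12 × 0.26 = 0.031200
P(System A down) [OR] = 1 − (1−0.07) × (1−0.29) × (1−0.02) × (1−0.38) = 0.598802
P(Left circuit inoperative) [OR] = 1 − (1−0.17) × (1−0.13) × (1−0.17) = 0.400657
P(Right circuit unavailable) [AND] = 0.24 × 0.23 × 0.22 = 0.012144
P(System B unavailable) [AND] = 0.31 × 0.012144 = 0.003765
P(PTU path down) [OR] = 1 − (1−0.598802) × (1−0.400657) × (1−0.003765) × (1−0.24) = 0.817942
P(Aircraft hydraulic pressure lost) [OR] = 1 − (1−0.031200) × (1−0.817942) = 0.823622
Rounded to 4 decimal places: P(Aircraft hydraulic pressure lost) ≈ 0.8236.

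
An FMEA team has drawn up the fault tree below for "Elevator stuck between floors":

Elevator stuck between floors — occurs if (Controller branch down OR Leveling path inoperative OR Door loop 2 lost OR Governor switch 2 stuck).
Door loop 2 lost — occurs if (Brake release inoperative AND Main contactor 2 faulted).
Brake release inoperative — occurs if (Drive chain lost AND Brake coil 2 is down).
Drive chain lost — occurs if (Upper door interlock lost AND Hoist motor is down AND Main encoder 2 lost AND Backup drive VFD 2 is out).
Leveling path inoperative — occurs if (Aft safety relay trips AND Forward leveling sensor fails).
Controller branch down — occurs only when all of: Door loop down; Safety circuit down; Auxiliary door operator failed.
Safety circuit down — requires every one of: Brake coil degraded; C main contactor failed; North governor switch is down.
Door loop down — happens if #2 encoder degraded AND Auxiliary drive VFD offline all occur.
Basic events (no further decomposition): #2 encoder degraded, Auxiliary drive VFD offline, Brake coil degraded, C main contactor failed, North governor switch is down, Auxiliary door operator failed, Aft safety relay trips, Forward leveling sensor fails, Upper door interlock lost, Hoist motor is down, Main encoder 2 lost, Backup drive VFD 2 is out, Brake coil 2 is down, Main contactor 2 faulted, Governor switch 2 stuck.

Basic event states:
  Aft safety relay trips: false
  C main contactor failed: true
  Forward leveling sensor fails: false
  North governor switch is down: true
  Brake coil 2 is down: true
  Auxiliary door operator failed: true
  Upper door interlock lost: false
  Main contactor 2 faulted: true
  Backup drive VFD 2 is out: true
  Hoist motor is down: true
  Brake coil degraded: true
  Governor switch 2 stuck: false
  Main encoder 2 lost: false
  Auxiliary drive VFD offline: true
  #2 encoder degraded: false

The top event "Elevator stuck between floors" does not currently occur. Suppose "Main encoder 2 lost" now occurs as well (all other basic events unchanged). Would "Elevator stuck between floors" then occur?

No

Counterfactual: set "Main encoder 2 lost" to occurred.
Door loop down [AND]: #2 encoder degraded=not, Auxiliary drive VFD offline=occurs → not all inputs occur → does not occur.
Safety circuit down [AND]: Brake coil degraded=occurs, C main contactor failed=occurs, North governor switch is down=occurs → all inputs occur → occurs.
Controller branch down [AND]: Door loop down=not, Safety circuit down=occurs, Auxiliary door operator failed=occurs → not all inputs occur → does not occur.
Leveling path inoperative [AND]: Aft safety relay trips=not, Forward leveling sensor fails=not → not all inputs occur → does not occur.
Drive chain lost [AND]: Upper door interlock lost=not, Hoist motor is down=occurs, Main encoder 2 lost=occurs, Backup drive VFD 2 is out=occurs → not all inputs occur → does not occur.
Brake release inoperative [AND]: Drive chain lost=not, Brake coil 2 is down=occurs → not all inputs occur → does not occur.
Door loop 2 lost [AND]: Brake release inoperative=not, Main contactor 2 faulted=occurs → not all inputs occur → does not occur.
Elevator stuck between floors [OR]: Controller branch down=not, Leveling path inoperative=not, Door loop 2 lost=not, Governor switch 2 stuck=not → no input occurs → does not occur.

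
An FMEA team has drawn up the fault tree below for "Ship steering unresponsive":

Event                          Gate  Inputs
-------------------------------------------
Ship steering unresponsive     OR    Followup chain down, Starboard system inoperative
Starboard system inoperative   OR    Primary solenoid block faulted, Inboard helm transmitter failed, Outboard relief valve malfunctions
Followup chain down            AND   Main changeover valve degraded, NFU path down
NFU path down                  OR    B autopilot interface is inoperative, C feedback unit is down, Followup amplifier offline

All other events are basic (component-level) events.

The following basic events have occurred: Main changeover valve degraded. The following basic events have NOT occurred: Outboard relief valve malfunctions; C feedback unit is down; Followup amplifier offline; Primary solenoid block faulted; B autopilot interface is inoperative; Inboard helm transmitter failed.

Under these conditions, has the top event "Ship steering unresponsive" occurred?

NFU path down [OR]: B autopilot interface is inoperative=not, C feedback unit is down=not, Followup amplifier offline=not → no input occurs → does not occur.
Followup chain down [AND]: Main changeover valve degraded=occurs, NFU path down=not → not all inputs occur → does not occur.
Starboard system inoperative [OR]: Primary solenoid block faulted=not, Inboard helm transmitter failed=not, Outboard relief valve malfunctions=not → no input occurs → does not occur.
Ship steering unresponsive [OR]: Followup chain down=not, Starboard system inoperative=not → no input occurs → does not occur.

No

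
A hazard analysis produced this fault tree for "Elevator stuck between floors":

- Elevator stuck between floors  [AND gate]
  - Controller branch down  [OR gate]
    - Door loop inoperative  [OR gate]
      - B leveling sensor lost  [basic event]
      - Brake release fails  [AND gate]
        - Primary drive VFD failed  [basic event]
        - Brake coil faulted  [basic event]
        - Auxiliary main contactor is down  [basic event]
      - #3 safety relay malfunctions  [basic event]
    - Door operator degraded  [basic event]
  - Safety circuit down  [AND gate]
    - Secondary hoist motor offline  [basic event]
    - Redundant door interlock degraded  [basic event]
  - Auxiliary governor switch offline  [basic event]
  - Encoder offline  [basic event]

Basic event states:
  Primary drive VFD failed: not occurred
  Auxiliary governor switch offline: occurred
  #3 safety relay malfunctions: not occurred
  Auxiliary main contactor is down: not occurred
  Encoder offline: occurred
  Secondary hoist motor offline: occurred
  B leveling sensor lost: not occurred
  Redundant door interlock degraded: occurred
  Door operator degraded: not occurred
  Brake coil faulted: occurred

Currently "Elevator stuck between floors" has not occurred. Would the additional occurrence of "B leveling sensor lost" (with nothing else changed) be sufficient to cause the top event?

Yes

Counterfactual: set "B leveling sensor lost" to occurred.
Brake release fails [AND]: Primary drive VFD failed=not, Brake coil faulted=occurs, Auxiliary main contactor is down=not → not all inputs occur → does not occur.
Door loop inoperative [OR]: B leveling sensor lost=occurs, Brake release fails=not, #3 safety relay malfunctions=not → at least one input occurs → occurs.
Controller branch down [OR]: Door loop inoperative=occurs, Door operator degraded=not → at least one input occurs → occurs.
Safety circuit down [AND]: Secondary hoist motor offline=occurs, Redundant door interlock degraded=occurs → all inputs occur → occurs.
Elevator stuck between floors [AND]: Controller branch down=occurs, Safety circuit down=occurs, Auxiliary governor switch offline=occurs, Encoder offline=occurs → all inputs occur → occurs.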